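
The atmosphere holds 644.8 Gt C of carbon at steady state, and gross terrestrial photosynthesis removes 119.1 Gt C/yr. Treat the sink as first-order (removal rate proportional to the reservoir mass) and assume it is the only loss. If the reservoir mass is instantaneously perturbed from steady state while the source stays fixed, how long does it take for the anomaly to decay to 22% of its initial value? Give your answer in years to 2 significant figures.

For a linear reservoir the anomaly decays as exp(−t/τ) with τ = M/F = 644.8/119.1 = 5.414 yr.
exp(−t/τ) = 0.22 ⇒ t = −τ ln(0.22) = 5.414 × 1.514 = 8.197 yr.

8.2 yr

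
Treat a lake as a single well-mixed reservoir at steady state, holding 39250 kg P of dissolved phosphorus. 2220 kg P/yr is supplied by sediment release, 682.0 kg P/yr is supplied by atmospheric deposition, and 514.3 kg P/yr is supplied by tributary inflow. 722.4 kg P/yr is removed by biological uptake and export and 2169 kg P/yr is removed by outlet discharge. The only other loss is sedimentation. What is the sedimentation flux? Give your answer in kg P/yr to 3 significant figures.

At steady state ΣF_in = ΣF_out.
ΣF_in = 2220 + 682.0 + 514.3 = 3416.3 kg P/yr.
Sedimentation flux = ΣF_in − (722.4 + 2169) = 3416.3 − 2891 = 524.9 kg P/yr.

525 kg P/yr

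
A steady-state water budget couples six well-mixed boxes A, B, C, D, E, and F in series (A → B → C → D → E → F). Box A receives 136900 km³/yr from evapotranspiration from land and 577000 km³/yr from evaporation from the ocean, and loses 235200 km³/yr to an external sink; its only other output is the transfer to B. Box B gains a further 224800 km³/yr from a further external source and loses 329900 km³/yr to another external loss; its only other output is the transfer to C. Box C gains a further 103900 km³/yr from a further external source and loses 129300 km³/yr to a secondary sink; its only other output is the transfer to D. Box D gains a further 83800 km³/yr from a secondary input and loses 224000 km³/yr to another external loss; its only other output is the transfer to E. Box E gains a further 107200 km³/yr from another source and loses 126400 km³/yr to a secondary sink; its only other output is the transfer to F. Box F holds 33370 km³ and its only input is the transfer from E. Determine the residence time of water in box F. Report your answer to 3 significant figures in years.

Box A: F(A→B) = (136900 + 577000) − 235200 = 478700 km³/yr.
Box B: F(B→C) = (478700 + 224800) − 329900 = 373600 km³/yr.
Box C: F(C→D) = (373600 + 103900) − 129300 = 348200 km³/yr.
Box D: F(D→E) = (348200 + 83800) − 224000 = 208000 km³/yr.
Box E: F(E→F) = (208000 + 107200) − 126400 = 188800 km³/yr.
Box F throughput = its input = 188800 km³/yr; τ = 33370 / 188800 = 0.1767 yr.

0.177 yr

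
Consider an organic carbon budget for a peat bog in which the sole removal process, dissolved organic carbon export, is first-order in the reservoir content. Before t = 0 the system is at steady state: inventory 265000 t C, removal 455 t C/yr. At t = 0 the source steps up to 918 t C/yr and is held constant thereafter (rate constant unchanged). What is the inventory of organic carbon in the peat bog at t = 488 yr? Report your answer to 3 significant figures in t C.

418000 t C

τ = M₀/F₀ = 265000/455 = 582.4 yr; rate constant k = 1/τ.
New steady state M_∞ = F₁/k = F₁·τ = 918 × 582.4 = 534660 t C.
M(t) = M_∞ + (M₀ − M_∞)·e^(−t/τ); t/τ = 488/582.4 = 0.8379, so e^(−t/τ) = 0.4326.
M(t) = 534660 − 269700 × 0.4326 = 418000 t C.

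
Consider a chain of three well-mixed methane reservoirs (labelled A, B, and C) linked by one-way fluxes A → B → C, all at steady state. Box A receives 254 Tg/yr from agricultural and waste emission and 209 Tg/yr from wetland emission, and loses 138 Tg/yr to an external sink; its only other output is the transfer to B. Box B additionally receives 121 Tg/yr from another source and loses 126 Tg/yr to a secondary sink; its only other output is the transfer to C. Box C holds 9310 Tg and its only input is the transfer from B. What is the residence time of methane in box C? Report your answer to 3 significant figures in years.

29.1 yr

Box A: F(A→B) = (254 + 209) − 138 = 325.00 Tg/yr.
Box B: F(B→C) = (325.00 + 121) − 126 = 320.00 Tg/yr.
Box C throughput = its input = 320.00 Tg/yr; τ = 9310 / 320.00 = 29.09 yr.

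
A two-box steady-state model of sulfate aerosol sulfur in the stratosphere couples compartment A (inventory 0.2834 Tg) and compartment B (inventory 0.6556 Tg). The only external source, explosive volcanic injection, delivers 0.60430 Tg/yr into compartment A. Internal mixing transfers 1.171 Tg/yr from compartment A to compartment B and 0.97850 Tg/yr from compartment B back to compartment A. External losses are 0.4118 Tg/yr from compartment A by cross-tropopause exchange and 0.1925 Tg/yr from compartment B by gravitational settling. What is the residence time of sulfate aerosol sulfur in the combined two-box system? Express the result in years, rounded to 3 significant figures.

1.55 yr

For the system as a whole, the A↔B exchange is internal and contributes nothing to the throughput; only the external sinks remove mass.
M_total = 0.2834 + 0.6556 = 0.93900 Tg.
ΣF_external_out = 0.4118 + 0.1925 = 0.60430 Tg/yr.
τ = M_total / ΣF_ext = 0.93900 / 0.60430 = 1.554 yr.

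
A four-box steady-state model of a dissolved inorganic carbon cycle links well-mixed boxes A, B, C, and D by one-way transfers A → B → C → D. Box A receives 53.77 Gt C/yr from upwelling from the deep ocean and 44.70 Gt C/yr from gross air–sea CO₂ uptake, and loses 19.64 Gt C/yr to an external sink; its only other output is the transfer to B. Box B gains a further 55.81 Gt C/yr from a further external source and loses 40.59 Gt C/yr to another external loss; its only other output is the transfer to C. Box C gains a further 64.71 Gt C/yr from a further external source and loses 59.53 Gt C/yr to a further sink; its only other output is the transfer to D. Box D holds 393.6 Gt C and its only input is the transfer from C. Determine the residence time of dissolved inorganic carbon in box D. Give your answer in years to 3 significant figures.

3.97 yr

Box A: F(A→B) = (53.77 + 44.70) − 19.64 = 78.830 Gt C/yr.
Box B: F(B→C) = (78.830 + 55.81) − 40.59 = 94.050 Gt C/yr.
Box C: F(C→D) = (94.050 + 64.71) − 59.53 = 99.230 Gt C/yr.
Box D throughput = its input = 99.230 Gt C/yr; τ = 393.6 / 99.230 = 3.967 yr.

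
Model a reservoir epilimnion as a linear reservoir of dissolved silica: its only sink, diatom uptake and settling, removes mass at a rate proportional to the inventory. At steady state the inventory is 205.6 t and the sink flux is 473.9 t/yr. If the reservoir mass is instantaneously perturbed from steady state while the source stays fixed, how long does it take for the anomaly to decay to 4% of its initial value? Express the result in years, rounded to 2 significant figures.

For a linear reservoir the anomaly decays as exp(−t/τ) with τ = M/F = 205.6/473.9 = 0.4338 yr.
exp(−t/τ) = 0.04 ⇒ t = −τ ln(0.04) = 0.4338 × 3.219 = 1.396 yr.

1.4 yr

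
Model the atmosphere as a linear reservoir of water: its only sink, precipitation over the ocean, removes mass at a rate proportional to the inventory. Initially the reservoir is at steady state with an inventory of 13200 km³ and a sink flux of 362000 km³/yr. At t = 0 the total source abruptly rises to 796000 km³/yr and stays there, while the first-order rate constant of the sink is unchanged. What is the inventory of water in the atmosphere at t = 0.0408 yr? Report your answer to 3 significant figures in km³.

τ = M₀/F₀ = 13200/362000 = 0.03646 yr; rate constant k = 1/τ.
New steady state M_∞ = F₁/k = F₁·τ = 796000 × 0.03646 = 29025 km³.
M(t) = M_∞ + (M₀ − M_∞)·e^(−t/τ); t/τ = 0.0408/0.03646 = 1.119, so e^(−t/τ) = 0.3266.
M(t) = 29025 − 15830 × 0.3266 = 23856 km³.

23900 km³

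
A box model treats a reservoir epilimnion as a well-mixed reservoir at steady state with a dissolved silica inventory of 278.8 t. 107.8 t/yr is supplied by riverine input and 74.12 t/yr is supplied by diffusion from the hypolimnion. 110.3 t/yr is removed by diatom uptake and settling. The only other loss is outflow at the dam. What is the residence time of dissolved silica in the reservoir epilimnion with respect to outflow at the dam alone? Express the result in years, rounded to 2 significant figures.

3.9 yr

At steady state ΣF_in = ΣF_out.
ΣF_in = 107.8 + 74.12 = 181.92 t/yr.
Outflow at the dam flux = ΣF_in − (110.3) = 181.92 − 110.3 = 71.62 t/yr.
τ = M / F = 278.8 / 71.62 = 3.893 yr.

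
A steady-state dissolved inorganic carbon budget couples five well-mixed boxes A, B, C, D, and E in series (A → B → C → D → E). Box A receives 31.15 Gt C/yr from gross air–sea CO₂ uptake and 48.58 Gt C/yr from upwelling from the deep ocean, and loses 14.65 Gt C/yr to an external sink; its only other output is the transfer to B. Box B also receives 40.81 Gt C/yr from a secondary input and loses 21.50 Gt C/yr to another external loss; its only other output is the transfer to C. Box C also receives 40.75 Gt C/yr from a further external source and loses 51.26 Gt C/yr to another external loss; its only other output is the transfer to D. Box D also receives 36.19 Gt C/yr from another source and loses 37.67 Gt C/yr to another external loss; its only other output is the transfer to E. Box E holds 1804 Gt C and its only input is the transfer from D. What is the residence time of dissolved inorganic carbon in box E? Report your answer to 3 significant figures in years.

24.9 yr

Box A: F(A→B) = (31.15 + 48.58) − 14.65 = 65.080 Gt C/yr.
Box B: F(B→C) = (65.080 + 40.81) − 21.50 = 84.390 Gt C/yr.
Box C: F(C→D) = (84.390 + 40.75) − 51.26 = 73.880 Gt C/yr.
Box D: F(D→E) = (73.880 + 36.19) − 37.67 = 72.400 Gt C/yr.
Box E throughput = its input = 72.400 Gt C/yr; τ = 1804 / 72.400 = 24.92 yr.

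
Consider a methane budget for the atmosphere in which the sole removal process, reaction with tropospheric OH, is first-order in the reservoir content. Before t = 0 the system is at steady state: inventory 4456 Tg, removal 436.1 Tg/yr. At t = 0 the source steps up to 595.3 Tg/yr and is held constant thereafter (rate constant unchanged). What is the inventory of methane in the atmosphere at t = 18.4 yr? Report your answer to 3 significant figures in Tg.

τ = M₀/F₀ = 4456/436.1 = 10.22 yr; rate constant k = 1/τ.
New steady state M_∞ = F₁/k = F₁·τ = 595.3 × 10.22 = 6082.7 Tg.
M(t) = M_∞ + (M₀ − M_∞)·e^(−t/τ); t/τ = 18.4/10.22 = 1.801, so e^(−t/τ) = 0.1652.
M(t) = 6082.7 − 1627 × 0.1652 = 5814.0 Tg.

5810 Tg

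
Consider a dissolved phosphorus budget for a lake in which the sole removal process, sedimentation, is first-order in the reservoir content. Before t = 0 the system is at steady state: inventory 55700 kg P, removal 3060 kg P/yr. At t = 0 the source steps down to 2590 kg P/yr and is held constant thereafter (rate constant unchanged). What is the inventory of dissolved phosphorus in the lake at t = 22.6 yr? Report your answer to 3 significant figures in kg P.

Residence time τ = M₀/F₀ = 18.20 yr. The eventual steady state is M_∞ = M₀·(F₁/F₀) = 55700 × 2590/3060 = 47145 kg P.
The anomaly ΔM(t) = M(t) − M_∞ decays as ΔM₀·e^(−t/τ) with ΔM₀ = 55700 − 47145 = 8555 kg P.
At t = 22.6 yr, e^(−t/τ) = e^(−1.242) = 0.2889, so ΔM = 2472 kg P and M = 47145 + 2472 = 49617 kg P.

49600 kg P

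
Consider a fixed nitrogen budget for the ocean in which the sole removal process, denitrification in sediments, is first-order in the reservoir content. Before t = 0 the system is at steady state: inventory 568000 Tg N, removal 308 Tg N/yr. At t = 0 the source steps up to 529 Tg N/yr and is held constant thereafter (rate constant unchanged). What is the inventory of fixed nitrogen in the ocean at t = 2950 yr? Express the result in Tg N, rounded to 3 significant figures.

893000 Tg N

The sink rate constant is k = F₀/M₀ = 308/568000 = 0.0005423 yr⁻¹.
Solving dM/dt = F₁ − kM with M(0) = M₀ gives M(t) = F₁/k + (M₀ − F₁/k)·e^(−kt).
F₁/k = 529/0.0005423 = 975560 Tg N; kt = 0.0005423 × 2950 = 1.600, e^(−kt) = 0.2020.
M(2950) = 975560 + (568000 − 975560) × 0.2020 = 975560 − 82310 = 893240 Tg N.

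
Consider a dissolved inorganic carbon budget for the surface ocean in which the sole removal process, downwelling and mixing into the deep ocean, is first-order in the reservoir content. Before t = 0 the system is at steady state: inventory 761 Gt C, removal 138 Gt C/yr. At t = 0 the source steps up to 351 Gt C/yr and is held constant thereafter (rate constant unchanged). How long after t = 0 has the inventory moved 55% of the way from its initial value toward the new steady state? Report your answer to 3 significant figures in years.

τ = M₀/F₀ = 761/138 = 5.514 yr.
The remaining gap fraction is e^(−t/τ); 55% covered ⇒ e^(−t/τ) = 0.450.
t = −τ ln(0.450) = 5.514 × 0.7985 = 4.403 yr.

4.40 yr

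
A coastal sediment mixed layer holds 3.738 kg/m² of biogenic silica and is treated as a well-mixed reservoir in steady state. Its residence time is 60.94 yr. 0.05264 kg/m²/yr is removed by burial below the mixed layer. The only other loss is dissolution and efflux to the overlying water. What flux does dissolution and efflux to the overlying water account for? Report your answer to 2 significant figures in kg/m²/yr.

Total removal F = M/τ = 3.738 / 60.94 = 0.06134 kg/m²/yr.
Dissolution and efflux to the overlying water = F − (0.05264) = 0.06134 − 0.05264 = 0.008699 kg/m²/yr.

0.0087 kg/m²/yr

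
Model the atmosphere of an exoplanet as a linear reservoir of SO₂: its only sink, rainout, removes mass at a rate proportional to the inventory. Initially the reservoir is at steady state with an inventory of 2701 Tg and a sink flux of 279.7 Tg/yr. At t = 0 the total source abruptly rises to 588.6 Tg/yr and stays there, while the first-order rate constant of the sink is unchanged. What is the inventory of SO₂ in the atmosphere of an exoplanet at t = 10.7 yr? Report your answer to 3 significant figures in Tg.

Residence time τ = M₀/F₀ = 9.657 yr. The eventual steady state is M_∞ = M₀·(F₁/F₀) = 2701 × 588.6/279.7 = 5684.0 Tg.
The anomaly ΔM(t) = M(t) − M_∞ decays as ΔM₀·e^(−t/τ) with ΔM₀ = 2701 − 5684.0 = −2983 Tg.
At t = 10.7 yr, e^(−t/τ) = e^(−1.108) = 0.3302, so ΔM = −985.0 Tg and M = 5684.0 − 985.0 = 4699.0 Tg.

4700 Tg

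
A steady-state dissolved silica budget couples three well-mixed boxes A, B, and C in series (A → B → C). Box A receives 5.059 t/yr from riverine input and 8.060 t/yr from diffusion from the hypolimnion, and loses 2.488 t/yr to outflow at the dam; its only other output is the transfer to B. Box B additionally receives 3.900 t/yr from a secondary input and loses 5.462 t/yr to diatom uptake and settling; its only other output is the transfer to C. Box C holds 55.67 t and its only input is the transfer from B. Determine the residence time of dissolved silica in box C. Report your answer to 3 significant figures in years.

6.14 yr

Box A: F(A→B) = (5.059 + 8.060) − 2.488 = 10.631 t/yr.
Box B: F(B→C) = (10.631 + 3.900) − 5.462 = 9.0690 t/yr.
Box C throughput = its input = 9.0690 t/yr; τ = 55.67 / 9.0690 = 6.138 yr.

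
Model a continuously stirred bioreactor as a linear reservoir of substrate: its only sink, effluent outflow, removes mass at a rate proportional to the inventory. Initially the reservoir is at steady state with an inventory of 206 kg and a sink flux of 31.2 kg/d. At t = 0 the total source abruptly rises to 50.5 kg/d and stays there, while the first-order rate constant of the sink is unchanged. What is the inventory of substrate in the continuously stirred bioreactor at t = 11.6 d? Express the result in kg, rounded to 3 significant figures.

τ = M₀/F₀ = 206/31.2 = 6.603 d; rate constant k = 1/τ.
New steady state M_∞ = F₁/k = F₁·τ = 50.5 × 6.603 = 333.43 kg.
M(t) = M_∞ + (M₀ − M_∞)·e^(−t/τ); t/τ = 11.6/6.603 = 1.757, so e^(−t/τ) = 0.1726.
M(t) = 333.43 − 127.4 × 0.1726 = 311.44 kg.

311 kg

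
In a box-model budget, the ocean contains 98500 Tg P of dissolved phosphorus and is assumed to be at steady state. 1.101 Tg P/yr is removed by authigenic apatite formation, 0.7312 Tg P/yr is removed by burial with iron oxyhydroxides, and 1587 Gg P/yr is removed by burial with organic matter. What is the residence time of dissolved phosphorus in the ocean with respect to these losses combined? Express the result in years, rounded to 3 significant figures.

Convert the burial with organic matter flux: 1587 Gg P/yr = 1.587 Tg P/yr.
Total removal = 1.101 + 0.7312 + 1.587 = 3.4192 Tg P/yr.
τ = M / ΣF_out = 98500 / 3.4192 = 28810 yr.

28800 yr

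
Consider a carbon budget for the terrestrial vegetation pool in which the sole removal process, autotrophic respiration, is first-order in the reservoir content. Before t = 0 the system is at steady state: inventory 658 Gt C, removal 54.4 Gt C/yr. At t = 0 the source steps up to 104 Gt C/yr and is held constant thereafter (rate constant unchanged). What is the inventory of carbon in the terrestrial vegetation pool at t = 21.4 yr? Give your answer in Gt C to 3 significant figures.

The sink rate constant is k = F₀/M₀ = 54.4/658 = 0.08267 yr⁻¹.
Solving dM/dt = F₁ − kM with M(0) = M₀ gives M(t) = F₁/k + (M₀ − F₁/k)·e^(−kt).
F₁/k = 104/0.08267 = 1257.9 Gt C; kt = 0.08267 × 21.4 = 1.769, e^(−kt) = 0.1705.
M(21.4) = 1257.9 + (658 − 1257.9) × 0.1705 = 1257.9 − 102.3 = 1155.7 Gt C.

1160 Gt C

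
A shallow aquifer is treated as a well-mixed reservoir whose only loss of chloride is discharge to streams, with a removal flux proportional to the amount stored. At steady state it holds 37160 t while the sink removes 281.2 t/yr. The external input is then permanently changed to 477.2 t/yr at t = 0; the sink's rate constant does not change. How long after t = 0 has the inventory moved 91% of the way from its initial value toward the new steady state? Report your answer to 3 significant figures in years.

318 yr

τ = M₀/F₀ = 37160/281.2 = 132.1 yr.
The remaining gap fraction is e^(−t/τ); 91% covered ⇒ e^(−t/τ) = 0.0900.
t = −τ ln(0.0900) = 132.1 × 2.408 = 318.2 yr.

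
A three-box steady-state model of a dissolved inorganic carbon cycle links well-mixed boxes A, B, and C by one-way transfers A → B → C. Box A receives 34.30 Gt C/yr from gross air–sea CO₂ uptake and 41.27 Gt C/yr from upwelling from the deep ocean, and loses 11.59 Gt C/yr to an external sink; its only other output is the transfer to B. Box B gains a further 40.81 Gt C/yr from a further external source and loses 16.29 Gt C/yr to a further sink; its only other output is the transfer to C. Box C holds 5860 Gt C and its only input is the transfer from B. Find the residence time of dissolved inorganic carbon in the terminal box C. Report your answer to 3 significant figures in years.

66.2 yr

Box A: F(A→B) = (34.30 + 41.27) − 11.59 = 63.980 Gt C/yr.
Box B: F(B→C) = (63.980 + 40.81) − 16.29 = 88.500 Gt C/yr.
Box C throughput = its input = 88.500 Gt C/yr; τ = 5860 / 88.500 = 66.21 yr.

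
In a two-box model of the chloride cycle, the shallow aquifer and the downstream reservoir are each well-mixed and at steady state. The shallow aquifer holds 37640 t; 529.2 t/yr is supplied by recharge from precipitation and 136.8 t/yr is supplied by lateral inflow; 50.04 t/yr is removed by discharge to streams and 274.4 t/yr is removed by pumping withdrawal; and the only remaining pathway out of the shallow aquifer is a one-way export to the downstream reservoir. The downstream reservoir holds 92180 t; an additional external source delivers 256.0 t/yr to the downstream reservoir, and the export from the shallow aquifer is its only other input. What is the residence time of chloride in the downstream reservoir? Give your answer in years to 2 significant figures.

Balance the shallow aquifer: ΣF_in = 529.2 + 136.8 = 666.00 t/yr.
Export to the downstream reservoir = ΣF_in − (50.04 + 274.4) = 341.56 t/yr.
Total input to the downstream reservoir = 341.56 + 256.0 = 597.56 t/yr; at steady state this equals its total output.
τ = M / F = 92180 / 597.56 = 154.3 yr.

150 yr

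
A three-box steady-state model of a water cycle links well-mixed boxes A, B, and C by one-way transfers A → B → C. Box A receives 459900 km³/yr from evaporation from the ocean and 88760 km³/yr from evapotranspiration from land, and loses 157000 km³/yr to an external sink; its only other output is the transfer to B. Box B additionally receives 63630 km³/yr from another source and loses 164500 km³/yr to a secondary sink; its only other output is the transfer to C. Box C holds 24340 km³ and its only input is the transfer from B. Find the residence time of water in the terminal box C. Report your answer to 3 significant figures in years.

0.0837 yr

Box A: F(A→B) = (459900 + 88760) − 157000 = 391660 km³/yr.
Box B: F(B→C) = (391660 + 63630) − 164500 = 290790 km³/yr.
Box C throughput = its input = 290790 km³/yr; τ = 24340 / 290790 = 0.08370 yr.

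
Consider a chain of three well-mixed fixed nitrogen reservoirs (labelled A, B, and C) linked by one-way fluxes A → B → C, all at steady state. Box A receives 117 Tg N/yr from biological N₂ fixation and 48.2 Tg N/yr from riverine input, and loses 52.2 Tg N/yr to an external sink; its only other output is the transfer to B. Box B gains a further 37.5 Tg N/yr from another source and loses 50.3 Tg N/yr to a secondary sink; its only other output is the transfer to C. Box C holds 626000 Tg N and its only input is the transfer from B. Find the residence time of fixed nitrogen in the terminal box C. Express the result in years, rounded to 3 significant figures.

Box A: F(A→B) = (117 + 48.2) − 52.2 = 113.00 Tg N/yr.
Box B: F(B→C) = (113.00 + 37.5) − 50.3 = 100.20 Tg N/yr.
Box C throughput = its input = 100.20 Tg N/yr; τ = 626000 / 100.20 = 6248 yr.

6250 yr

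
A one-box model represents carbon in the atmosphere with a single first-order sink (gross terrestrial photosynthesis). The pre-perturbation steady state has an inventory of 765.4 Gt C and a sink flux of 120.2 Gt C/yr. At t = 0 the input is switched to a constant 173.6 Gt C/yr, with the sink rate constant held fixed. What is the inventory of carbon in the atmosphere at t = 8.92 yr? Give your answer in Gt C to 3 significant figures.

The sink rate constant is k = F₀/M₀ = 120.2/765.4 = 0.1570 yr⁻¹.
Solving dM/dt = F₁ − kM with M(0) = M₀ gives M(t) = F₁/k + (M₀ − F₁/k)·e^(−kt).
F₁/k = 173.6/0.1570 = 1105.4 Gt C; kt = 0.1570 × 8.92 = 1.401, e^(−kt) = 0.2464.
M(8.92) = 1105.4 + (765.4 − 1105.4) × 0.2464 = 1105.4 − 83.78 = 1021.7 Gt C.

1020 Gt C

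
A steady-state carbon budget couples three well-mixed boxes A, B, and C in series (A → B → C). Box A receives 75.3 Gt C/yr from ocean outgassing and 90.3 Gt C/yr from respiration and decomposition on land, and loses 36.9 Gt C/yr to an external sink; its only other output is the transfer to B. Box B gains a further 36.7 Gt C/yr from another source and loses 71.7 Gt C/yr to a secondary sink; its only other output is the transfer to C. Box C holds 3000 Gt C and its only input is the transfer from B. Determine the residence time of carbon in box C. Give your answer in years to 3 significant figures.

32.0 yr

Box A: F(A→B) = (75.3 + 90.3) − 36.9 = 128.70 Gt C/yr.
Box B: F(B→C) = (128.70 + 36.7) − 71.7 = 93.700 Gt C/yr.
Box C throughput = its input = 93.700 Gt C/yr; τ = 3000 / 93.700 = 32.02 yr.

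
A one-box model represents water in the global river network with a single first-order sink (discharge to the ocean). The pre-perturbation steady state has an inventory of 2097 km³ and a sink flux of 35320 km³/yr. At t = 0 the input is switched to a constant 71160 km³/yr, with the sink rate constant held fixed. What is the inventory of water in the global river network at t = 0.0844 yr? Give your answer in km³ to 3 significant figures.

3710 km³

The sink rate constant is k = F₀/M₀ = 35320/2097 = 16.84 yr⁻¹.
Solving dM/dt = F₁ − kM with M(0) = M₀ gives M(t) = F₁/k + (M₀ − F₁/k)·e^(−kt).
F₁/k = 71160/16.84 = 4224.9 km³; kt = 16.84 × 0.0844 = 1.422, e^(−kt) = 0.2413.
M(0.0844) = 4224.9 + (2097 − 4224.9) × 0.2413 = 4224.9 − 513.5 = 3711.3 km³.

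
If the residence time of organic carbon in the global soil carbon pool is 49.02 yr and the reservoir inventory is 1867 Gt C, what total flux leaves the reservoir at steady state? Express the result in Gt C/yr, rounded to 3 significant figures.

F = M / τ = 1867 / 49.02 = 38.09 Gt C/yr.

38.1 Gt C/yr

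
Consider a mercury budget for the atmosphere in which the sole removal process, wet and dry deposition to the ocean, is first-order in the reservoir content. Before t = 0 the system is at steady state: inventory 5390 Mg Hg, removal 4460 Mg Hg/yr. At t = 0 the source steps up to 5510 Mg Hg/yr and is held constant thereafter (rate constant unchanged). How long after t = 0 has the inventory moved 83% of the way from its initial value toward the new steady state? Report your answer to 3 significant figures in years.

τ = M₀/F₀ = 5390/4460 = 1.209 yr.
The remaining gap fraction is e^(−t/τ); 83% covered ⇒ e^(−t/τ) = 0.170.
t = −τ ln(0.170) = 1.209 × 1.772 = 2.141 yr.

2.14 yr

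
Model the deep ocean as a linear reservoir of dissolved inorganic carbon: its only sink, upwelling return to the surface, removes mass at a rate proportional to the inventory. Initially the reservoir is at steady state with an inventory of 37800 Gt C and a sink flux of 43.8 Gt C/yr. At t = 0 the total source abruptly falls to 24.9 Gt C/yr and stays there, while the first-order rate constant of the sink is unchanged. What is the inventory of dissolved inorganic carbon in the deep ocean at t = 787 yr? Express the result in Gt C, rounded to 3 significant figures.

28000 Gt C

The sink rate constant is k = F₀/M₀ = 43.8/37800 = 0.001159 yr⁻¹.
Solving dM/dt = F₁ − kM with M(0) = M₀ gives M(t) = F₁/k + (M₀ − F₁/k)·e^(−kt).
F₁/k = 24.9/0.001159 = 21489 Gt C; kt = 0.001159 × 787 = 0.9119, e^(−kt) = 0.4018.
M(787) = 21489 + (37800 − 21489) × 0.4018 = 21489 + 6553 = 28042 Gt C.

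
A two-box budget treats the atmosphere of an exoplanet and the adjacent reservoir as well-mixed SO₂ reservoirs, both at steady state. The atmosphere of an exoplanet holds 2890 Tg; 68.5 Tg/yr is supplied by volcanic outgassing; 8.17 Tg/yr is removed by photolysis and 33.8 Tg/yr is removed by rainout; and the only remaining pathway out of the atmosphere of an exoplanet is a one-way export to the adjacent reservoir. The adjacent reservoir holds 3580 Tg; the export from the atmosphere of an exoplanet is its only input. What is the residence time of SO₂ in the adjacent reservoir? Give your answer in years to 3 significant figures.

Balance the atmosphere of an exoplanet: ΣF_in = 68.500 Tg/yr.
Export to the adjacent reservoir = ΣF_in − (8.17 + 33.8) = 26.530 Tg/yr.
At steady state the output of the adjacent reservoir equals its input, 26.530 Tg/yr.
τ = M / F = 3580 / 26.530 = 134.9 yr.

135 yr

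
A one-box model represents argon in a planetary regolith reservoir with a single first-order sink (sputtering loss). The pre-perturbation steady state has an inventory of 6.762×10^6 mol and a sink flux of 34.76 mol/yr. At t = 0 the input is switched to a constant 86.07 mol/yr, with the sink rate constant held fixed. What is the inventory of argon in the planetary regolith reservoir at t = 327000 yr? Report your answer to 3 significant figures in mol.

τ = M₀/F₀ = 6.762×10^6/34.76 = 194500 yr; rate constant k = 1/τ.
New steady state M_∞ = F₁/k = F₁·τ = 86.07 × 194500 = 1.6744×10^7 mol.
M(t) = M_∞ + (M₀ − M_∞)·e^(−t/τ); t/τ = 327000/194500 = 1.681, so e^(−t/τ) = 0.1862.
M(t) = 1.6744×10^7 − 9.982×10^6 × 0.1862 = 1.4885×10^7 mol.

1.49×10^7 mol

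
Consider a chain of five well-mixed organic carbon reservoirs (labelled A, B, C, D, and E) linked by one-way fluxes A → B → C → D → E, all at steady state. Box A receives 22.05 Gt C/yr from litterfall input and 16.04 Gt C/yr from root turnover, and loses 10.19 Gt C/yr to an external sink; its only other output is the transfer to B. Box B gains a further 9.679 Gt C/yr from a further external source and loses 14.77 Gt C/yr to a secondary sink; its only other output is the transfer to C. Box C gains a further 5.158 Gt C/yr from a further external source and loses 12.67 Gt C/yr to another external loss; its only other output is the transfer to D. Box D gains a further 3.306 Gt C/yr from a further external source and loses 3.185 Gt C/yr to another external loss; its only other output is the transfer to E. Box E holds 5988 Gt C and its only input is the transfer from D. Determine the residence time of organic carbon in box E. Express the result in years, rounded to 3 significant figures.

Box A: F(A→B) = (22.05 + 16.04) − 10.19 = 27.900 Gt C/yr.
Box B: F(B→C) = (27.900 + 9.679) − 14.77 = 22.809 Gt C/yr.
Box C: F(C→D) = (22.809 + 5.158) − 12.67 = 15.297 Gt C/yr.
Box D: F(D→E) = (15.297 + 3.306) − 3.185 = 15.418 Gt C/yr.
Box E throughput = its input = 15.418 Gt C/yr; τ = 5988 / 15.418 = 388.4 yr.

388 yr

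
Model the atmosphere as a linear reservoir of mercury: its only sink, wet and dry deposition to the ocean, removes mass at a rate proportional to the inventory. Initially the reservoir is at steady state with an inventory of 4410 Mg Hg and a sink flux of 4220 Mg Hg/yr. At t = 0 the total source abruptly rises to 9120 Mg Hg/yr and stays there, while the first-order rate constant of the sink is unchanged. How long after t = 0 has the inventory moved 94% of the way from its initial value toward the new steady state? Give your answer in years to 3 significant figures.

2.94 yr

τ = M₀/F₀ = 4410/4220 = 1.045 yr.
The remaining gap fraction is e^(−t/τ); 94% covered ⇒ e^(−t/τ) = 0.0600.
t = −τ ln(0.0600) = 1.045 × 2.813 = 2.940 yr.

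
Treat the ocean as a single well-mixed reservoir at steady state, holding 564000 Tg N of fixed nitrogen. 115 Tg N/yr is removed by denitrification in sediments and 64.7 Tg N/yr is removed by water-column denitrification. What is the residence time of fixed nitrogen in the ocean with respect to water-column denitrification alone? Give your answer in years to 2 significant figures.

8700 yr

Residence time with respect to a single sink: τ = M / F_sink.
τ = 564000 / 64.7 = 8717 yr.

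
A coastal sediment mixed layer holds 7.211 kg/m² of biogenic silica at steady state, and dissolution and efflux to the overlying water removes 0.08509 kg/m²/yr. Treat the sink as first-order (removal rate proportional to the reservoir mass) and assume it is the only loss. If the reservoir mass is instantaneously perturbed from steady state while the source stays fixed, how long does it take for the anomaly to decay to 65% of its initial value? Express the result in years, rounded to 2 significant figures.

For a linear reservoir the anomaly decays as exp(−t/τ) with τ = M/F = 7.211/0.08509 = 84.75 yr.
exp(−t/τ) = 0.65 ⇒ t = −τ ln(0.65) = 84.75 × 0.4308 = 36.51 yr.

37 yr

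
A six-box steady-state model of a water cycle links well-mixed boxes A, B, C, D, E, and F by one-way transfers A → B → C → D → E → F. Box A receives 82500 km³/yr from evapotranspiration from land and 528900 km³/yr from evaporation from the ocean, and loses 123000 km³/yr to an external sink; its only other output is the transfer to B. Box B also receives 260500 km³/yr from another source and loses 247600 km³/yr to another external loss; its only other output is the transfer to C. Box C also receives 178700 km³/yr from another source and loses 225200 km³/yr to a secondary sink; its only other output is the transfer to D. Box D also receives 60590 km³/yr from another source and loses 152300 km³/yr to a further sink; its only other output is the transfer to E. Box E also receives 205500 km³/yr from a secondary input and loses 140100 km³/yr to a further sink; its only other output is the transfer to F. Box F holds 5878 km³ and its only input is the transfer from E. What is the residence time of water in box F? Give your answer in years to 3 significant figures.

0.0137 yr

Box A: F(A→B) = (82500 + 528900) − 123000 = 488400 km³/yr.
Box B: F(B→C) = (488400 + 260500) − 247600 = 501300 km³/yr.
Box C: F(C→D) = (501300 + 178700) − 225200 = 454800 km³/yr.
Box D: F(D→E) = (454800 + 60590) − 152300 = 363090 km³/yr.
Box E: F(E→F) = (363090 + 205500) − 140100 = 428490 km³/yr.
Box F throughput = its input = 428490 km³/yr; τ = 5878 / 428490 = 0.01372 yr.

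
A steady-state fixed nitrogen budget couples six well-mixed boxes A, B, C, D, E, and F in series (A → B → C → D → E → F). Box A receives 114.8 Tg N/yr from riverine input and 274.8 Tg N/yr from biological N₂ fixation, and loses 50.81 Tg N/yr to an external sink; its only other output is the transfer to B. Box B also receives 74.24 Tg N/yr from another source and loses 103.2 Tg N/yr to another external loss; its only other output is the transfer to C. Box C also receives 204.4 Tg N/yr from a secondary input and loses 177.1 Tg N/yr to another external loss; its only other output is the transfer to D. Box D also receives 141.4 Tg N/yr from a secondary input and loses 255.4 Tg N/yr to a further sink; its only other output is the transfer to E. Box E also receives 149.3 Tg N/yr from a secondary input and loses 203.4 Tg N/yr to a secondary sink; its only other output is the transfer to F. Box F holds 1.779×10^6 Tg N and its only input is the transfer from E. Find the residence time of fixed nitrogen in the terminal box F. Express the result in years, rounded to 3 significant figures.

Box A: F(A→B) = (114.8 + 274.8) − 50.81 = 338.79 Tg N/yr.
Box B: F(B→C) = (338.79 + 74.24) − 103.2 = 309.83 Tg N/yr.
Box C: F(C→D) = (309.83 + 204.4) − 177.1 = 337.13 Tg N/yr.
Box D: F(D→E) = (337.13 + 141.4) − 255.4 = 223.13 Tg N/yr.
Box E: F(E→F) = (223.13 + 149.3) − 203.4 = 169.03 Tg N/yr.
Box F throughput = its input = 169.03 Tg N/yr; τ = 1.779×10^6 / 169.03 = 10520 yr.

10500 yr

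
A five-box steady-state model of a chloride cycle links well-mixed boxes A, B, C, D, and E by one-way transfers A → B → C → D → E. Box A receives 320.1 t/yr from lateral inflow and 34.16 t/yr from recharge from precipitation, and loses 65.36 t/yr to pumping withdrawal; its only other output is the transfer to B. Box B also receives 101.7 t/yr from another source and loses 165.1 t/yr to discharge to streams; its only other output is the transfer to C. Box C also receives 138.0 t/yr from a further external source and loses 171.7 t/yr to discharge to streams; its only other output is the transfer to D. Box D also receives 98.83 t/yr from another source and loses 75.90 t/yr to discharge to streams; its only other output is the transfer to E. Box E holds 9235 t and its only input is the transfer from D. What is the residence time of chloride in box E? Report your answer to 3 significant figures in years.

Box A: F(A→B) = (320.1 + 34.16) − 65.36 = 288.90 t/yr.
Box B: F(B→C) = (288.90 + 101.7) − 165.1 = 225.50 t/yr.
Box C: F(C→D) = (225.50 + 138.0) − 171.7 = 191.80 t/yr.
Box D: F(D→E) = (191.80 + 98.83) − 75.90 = 214.73 t/yr.
Box E throughput = its input = 214.73 t/yr; τ = 9235 / 214.73 = 43.01 yr.

43.0 yr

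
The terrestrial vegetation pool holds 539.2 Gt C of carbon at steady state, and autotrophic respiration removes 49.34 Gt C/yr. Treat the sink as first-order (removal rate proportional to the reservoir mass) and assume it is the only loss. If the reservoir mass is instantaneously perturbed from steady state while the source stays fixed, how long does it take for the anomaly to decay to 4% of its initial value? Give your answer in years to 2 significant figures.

35 yr

For a linear reservoir the anomaly decays as exp(−t/τ) with τ = M/F = 539.2/49.34 = 10.93 yr.
exp(−t/τ) = 0.04 ⇒ t = −τ ln(0.04) = 10.93 × 3.219 = 35.18 yr.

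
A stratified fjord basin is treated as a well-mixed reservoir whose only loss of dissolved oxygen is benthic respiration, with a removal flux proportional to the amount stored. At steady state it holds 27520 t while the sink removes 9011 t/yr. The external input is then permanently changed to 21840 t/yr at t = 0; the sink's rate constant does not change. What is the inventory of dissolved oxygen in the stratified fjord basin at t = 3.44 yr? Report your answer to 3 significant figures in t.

54000 t

τ = M₀/F₀ = 27520/9011 = 3.054 yr; rate constant k = 1/τ.
New steady state M_∞ = F₁/k = F₁·τ = 21840 × 3.054 = 66700 t.
M(t) = M_∞ + (M₀ − M_∞)·e^(−t/τ); t/τ = 3.44/3.054 = 1.126, so e^(−t/τ) = 0.3242.
M(t) = 66700 − 39180 × 0.3242 = 53998 t.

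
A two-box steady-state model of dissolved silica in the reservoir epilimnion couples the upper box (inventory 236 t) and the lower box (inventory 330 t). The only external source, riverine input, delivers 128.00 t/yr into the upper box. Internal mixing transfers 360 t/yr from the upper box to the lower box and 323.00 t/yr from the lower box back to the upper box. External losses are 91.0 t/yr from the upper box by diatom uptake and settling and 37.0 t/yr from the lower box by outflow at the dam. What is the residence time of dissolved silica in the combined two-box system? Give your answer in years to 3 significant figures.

4.42 yr

For the system as a whole, the A↔B exchange is internal and contributes nothing to the throughput; only the external sinks remove mass.
M_total = 236 + 330 = 566.00 t.
ΣF_external_out = 91.0 + 37.0 = 128.00 t/yr.
τ = M_total / ΣF_ext = 566.00 / 128.00 = 4.422 yr.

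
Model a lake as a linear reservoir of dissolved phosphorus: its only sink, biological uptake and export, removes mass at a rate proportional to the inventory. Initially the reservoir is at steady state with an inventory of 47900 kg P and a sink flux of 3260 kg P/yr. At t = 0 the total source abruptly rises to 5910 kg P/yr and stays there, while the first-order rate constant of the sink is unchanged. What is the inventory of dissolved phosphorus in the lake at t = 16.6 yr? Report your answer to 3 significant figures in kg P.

Residence time τ = M₀/F₀ = 14.69 yr. The eventual steady state is M_∞ = M₀·(F₁/F₀) = 47900 × 5910/3260 = 86837 kg P.
The anomaly ΔM(t) = M(t) − M_∞ decays as ΔM₀·e^(−t/τ) with ΔM₀ = 47900 − 86837 = −38940 kg P.
At t = 16.6 yr, e^(−t/τ) = e^(−1.130) = 0.3231, so ΔM = −12580 kg P and M = 86837 − 12580 = 74256 kg P.

74300 kg P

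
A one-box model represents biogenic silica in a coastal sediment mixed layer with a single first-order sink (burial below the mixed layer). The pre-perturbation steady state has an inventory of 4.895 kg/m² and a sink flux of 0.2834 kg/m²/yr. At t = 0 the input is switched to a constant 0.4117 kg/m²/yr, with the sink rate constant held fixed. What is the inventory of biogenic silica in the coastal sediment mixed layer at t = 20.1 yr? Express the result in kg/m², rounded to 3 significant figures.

6.42 kg/m²

Residence time τ = M₀/F₀ = 17.27 yr. The eventual steady state is M_∞ = M₀·(F₁/F₀) = 4.895 × 0.4117/0.2834 = 7.1110 kg/m².
The anomaly ΔM(t) = M(t) − M_∞ decays as ΔM₀·e^(−t/τ) with ΔM₀ = 4.895 − 7.1110 = −2.216 kg/m².
At t = 20.1 yr, e^(−t/τ) = e^(−1.164) = 0.3123, so ΔM = −0.6921 kg/m² and M = 7.1110 − 0.6921 = 6.4189 kg/m².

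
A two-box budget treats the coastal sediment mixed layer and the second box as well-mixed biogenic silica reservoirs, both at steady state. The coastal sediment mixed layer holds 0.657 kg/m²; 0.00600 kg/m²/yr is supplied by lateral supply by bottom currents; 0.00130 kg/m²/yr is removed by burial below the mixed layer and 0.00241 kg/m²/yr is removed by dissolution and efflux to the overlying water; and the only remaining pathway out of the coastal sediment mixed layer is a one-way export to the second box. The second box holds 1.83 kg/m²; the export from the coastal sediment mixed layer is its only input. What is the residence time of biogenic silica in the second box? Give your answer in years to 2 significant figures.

Balance the coastal sediment mixed layer: ΣF_in = 0.0060000 kg/m²/yr.
Export to the second box = ΣF_in − (0.00130 + 0.00241) = 0.0022900 kg/m²/yr.
At steady state the output of the second box equals its input, 0.0022900 kg/m²/yr.
τ = M / F = 1.83 / 0.0022900 = 799.1 yr.

800 yr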